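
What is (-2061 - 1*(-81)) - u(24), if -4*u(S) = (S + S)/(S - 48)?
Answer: -3961/2 ≈ -1980.5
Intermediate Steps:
u(S) = -S/(2*(-48 + S)) (u(S) = -(S + S)/(4*(S - 48)) = -2*S/(4*(-48 + S)) = -S/(2*(-48 + S)))
(-2061 - 1*(-81)) - u(24) = (-2061 - 1*(-81)) - (-1)*24/(-96 + 2*24) = (-2061 + 81) - (-1)*24/(-96 + 48) = -1980 - (-1)*24/(-48) = -1980 - (-1)*24*(-1)/48 = -1980 - 1*½ = -1980 - ½ = -3961/2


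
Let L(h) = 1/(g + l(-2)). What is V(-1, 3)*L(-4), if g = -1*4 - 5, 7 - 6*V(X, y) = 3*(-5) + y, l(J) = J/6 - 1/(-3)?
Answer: -19/54 ≈ -0.35185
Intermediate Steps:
l(J) = ⅓ + J/6 (l(J) = J*(⅙) - 1*(-⅓) = J/6 + ⅓ = ⅓ + J/6)
V(X, y) = 11/3 - y/6 (V(X, y) = 7/6 - (3*(-5) + y)/6 = 7/6 - (-15 + y)/6 = 7/6 + (5/2 - y/6) = 11/3 - y/6)
g = -9 (g = -4 - 5 = -9)
L(h) = -⅑ (L(h) = 1/(-9 + (⅓ + (⅙)*(-2))) = 1/(-9 + (⅓ - ⅓)) = 1/(-9 + 0) = 1/(-9) = -⅑)
V(-1, 3)*L(-4) = (11/3 - ⅙*3)*(-⅑) = (11/3 - ½)*(-⅑) = (19/6)*(-⅑) = -19/54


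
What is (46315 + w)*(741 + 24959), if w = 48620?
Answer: 2439829500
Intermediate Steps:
(46315 + w)*(741 + 24959) = (46315 + 48620)*(741 + 24959) = 94935*25700 = 2439829500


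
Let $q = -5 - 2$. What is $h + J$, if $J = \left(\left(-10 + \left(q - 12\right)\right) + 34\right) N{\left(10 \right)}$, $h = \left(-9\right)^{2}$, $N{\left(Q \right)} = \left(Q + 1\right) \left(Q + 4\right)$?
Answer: $851$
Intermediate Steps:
$q = -7$ ($q = -5 - 2 = -7$)
$N{\left(Q \right)} = \left(1 + Q\right) \left(4 + Q\right)$
$h = 81$
$J = 770$ ($J = \left(\left(-10 - 19\right) + 34\right) \left(4 + 10^{2} + 5 \cdot 10\right) = \left(\left(-10 - 19\right) + 34\right) \left(4 + 100 + 50\right) = \left(\left(-10 - 19\right) + 34\right) 154 = \left(-29 + 34\right) 154 = 5 \cdot 154 = 770$)
$h + J = 81 + 770 = 851$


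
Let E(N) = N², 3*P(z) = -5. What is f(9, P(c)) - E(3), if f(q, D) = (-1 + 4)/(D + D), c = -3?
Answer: -99/10 ≈ -9.9000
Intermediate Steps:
P(z) = -5/3 (P(z) = (⅓)*(-5) = -5/3)
f(q, D) = 3/(2*D) (f(q, D) = 3/((2*D)) = 3*(1/(2*D)) = 3/(2*D))
f(9, P(c)) - E(3) = 3/(2*(-5/3)) - 1*3² = (3/2)*(-⅗) - 1*9 = -9/10 - 9 = -99/10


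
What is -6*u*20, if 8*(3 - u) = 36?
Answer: 180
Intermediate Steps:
u = -3/2 (u = 3 - 1/8*36 = 3 - 9/2 = -3/2 ≈ -1.5000)
-6*u*20 = -6*(-3/2)*20 = 9*20 = 180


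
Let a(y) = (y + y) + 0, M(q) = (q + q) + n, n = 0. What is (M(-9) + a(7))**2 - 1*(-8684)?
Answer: 8700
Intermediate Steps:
M(q) = 2*q (M(q) = (q + q) + 0 = 2*q + 0 = 2*q)
a(y) = 2*y (a(y) = 2*y + 0 = 2*y)
(M(-9) + a(7))**2 - 1*(-8684) = (2*(-9) + 2*7)**2 - 1*(-8684) = (-18 + 14)**2 + 8684 = (-4)**2 + 8684 = 16 + 8684 = 8700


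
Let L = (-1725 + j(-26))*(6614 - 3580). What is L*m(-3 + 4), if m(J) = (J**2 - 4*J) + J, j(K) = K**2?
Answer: 6365332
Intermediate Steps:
L = -3182666 (L = (-1725 + (-26)**2)*(6614 - 3580) = (-1725 + 676)*3034 = -1049*3034 = -3182666)
m(J) = J**2 - 3*J
L*m(-3 + 4) = -3182666*(-3 + 4)*(-3 + (-3 + 4)) = -3182666*(-3 + 1) = -3182666*(-2) = 6365332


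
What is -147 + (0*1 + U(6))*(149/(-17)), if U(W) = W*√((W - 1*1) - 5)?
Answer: -147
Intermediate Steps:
U(W) = W*√(-6 + W) (U(W) = W*√((W - 1) - 5) = W*√((-1 + W) - 5) = W*√(-6 + W))
-147 + (0*1 + U(6))*(149/(-17)) = -147 + (0*1 + 6*√(-6 + 6))*(149/(-17)) = -147 + (0 + 6*√0)*(149*(-1/17)) = -147 + (0 + 6*0)*(-149/17) = -147 + (0 + 0)*(-149/17) = -147 + 0*(-149/17) = -147 + 0 = -147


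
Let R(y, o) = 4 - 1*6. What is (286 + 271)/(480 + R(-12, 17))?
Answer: 557/478 ≈ 1.1653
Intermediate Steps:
R(y, o) = -2 (R(y, o) = 4 - 6 = -2)
(286 + 271)/(480 + R(-12, 17)) = (286 + 271)/(480 - 2) = 557/478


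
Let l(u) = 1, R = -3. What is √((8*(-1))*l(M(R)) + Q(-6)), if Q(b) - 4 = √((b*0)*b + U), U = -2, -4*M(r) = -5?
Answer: √(-4 + I*√2) ≈ 0.34831 + 2.0301*I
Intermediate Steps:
M(r) = 5/4 (M(r) = -¼*(-5) = 5/4)
Q(b) = 4 + I*√2 (Q(b) = 4 + √((b*0)*b - 2) = 4 + √(0*b - 2) = 4 + √(0 - 2) = 4 + √(-2) = 4 + I*√2)
√((8*(-1))*l(M(R)) + Q(-6)) = √((8*(-1))*1 + (4 + I*√2)) = √(-8*1 + (4 + I*√2)) = √(-8 + (4 + I*√2)) = √(-4 + I*√2)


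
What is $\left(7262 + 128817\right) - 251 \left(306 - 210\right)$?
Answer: $111983$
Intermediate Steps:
$\left(7262 + 128817\right) - 251 \left(306 - 210\right) = 136079 - 251 \cdot 96 = 136079 - 24096 = 111983$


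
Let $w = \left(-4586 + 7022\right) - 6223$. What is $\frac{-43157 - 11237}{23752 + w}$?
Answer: $- \frac{54394}{19965} \approx -2.7245$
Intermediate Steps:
$w = -3787$ ($w = 2436 - 6223 = -3787$)
$\frac{-43157 - 11237}{23752 + w} = \frac{-43157 - 11237}{23752 - 3787} = - \frac{54394}{19965}$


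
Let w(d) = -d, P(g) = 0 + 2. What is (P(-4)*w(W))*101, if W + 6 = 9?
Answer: -606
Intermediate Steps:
W = 3 (W = -6 + 9 = 3)
P(g) = 2
(P(-4)*w(W))*101 = (2*(-1*3))*101 = (2*(-3))*101 = -6*101 = -606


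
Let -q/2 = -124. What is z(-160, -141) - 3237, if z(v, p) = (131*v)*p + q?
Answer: 2952371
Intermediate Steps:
q = 248 (q = -2*(-124) = 248)
z(v, p) = 248 + 131*p*v (z(v, p) = (131*v)*p + 248 = 131*p*v + 248 = 248 + 131*p*v)
z(-160, -141) - 3237 = (248 + 131*(-141)*(-160)) - 3237 = (248 + 2955360) - 3237 = 2955608 - 3237 = 2952371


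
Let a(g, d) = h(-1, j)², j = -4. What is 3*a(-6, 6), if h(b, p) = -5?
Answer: 75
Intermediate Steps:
a(g, d) = 25 (a(g, d) = (-5)² = 25)
3*a(-6, 6) = 3*25 = 75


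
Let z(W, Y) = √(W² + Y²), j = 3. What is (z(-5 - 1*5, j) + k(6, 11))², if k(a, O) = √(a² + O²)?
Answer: 266 + 2*√17113 ≈ 527.63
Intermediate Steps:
k(a, O) = √(O² + a²)
(z(-5 - 1*5, j) + k(6, 11))² = (√((-5 - 1*5)² + 3²) + √(11² + 6²))² = (√((-5 - 5)² + 9) + √(121 + 36))² = (√((-10)² + 9) + √157)² = (√(100 + 9) + √157)² = (√109 + √157)²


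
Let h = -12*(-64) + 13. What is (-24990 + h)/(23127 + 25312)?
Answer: -24209/48439 ≈ -0.49978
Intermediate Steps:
h = 781 (h = 768 + 13 = 781)
(-24990 + h)/(23127 + 25312) = (-24990 + 781)/(23127 + 25312) = -24209/48439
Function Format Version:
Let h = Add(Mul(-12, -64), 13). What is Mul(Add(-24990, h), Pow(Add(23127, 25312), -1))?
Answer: Rational(-24209, 48439) ≈ -0.49978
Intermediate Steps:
h = 781 (h = Add(768, 13) = 781)
Mul(Add(-24990, h), Pow(Add(23127, 25312), -1)) = Mul(Add(-24990, 781), Pow(Add(23127, 25312), -1)) = Mul(-24209, Pow(48439, -1)) = Mul(-24209, Rational(1, 48439)) = Rational(-24209, 48439)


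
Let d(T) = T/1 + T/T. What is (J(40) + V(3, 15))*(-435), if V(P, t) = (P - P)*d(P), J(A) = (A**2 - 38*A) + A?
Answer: -52200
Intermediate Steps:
d(T) = 1 + T (d(T) = T*1 + 1 = T + 1 = 1 + T)
J(A) = A**2 - 37*A
V(P, t) = 0 (V(P, t) = (P - P)*(1 + P) = 0*(1 + P) = 0)
(J(40) + V(3, 15))*(-435) = (40*(-37 + 40) + 0)*(-435) = (40*3 + 0)*(-435) = (120 + 0)*(-435) = 120*(-435) = -52200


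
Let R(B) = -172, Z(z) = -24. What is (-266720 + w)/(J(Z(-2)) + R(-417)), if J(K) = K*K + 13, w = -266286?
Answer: -533006/417 ≈ -1278.2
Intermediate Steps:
J(K) = 13 + K**2 (J(K) = K**2 + 13 = 13 + K**2)
(-266720 + w)/(J(Z(-2)) + R(-417)) = (-266720 - 266286)/((13 + (-24)**2) - 172) = -533006/((13 + 576) - 172) = -533006/(589 - 172) = -533006/417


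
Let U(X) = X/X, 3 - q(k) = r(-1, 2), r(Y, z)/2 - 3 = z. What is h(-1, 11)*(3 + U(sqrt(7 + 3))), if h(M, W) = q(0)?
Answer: -28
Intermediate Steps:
r(Y, z) = 6 + 2*z
q(k) = -7 (q(k) = 3 - (6 + 2*2) = 3 - (6 + 4) = 3 - 1*10 = 3 - 10 = -7)
h(M, W) = -7
U(X) = 1
h(-1, 11)*(3 + U(sqrt(7 + 3))) = -7*(3 + 1) = -7*4 = -28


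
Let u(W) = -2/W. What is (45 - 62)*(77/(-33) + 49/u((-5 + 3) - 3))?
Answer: -12257/6 ≈ -2042.8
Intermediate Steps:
(45 - 62)*(77/(-33) + 49/u((-5 + 3) - 3)) = (45 - 62)*(77/(-33) + 49/((-2/((-5 + 3) - 3)))) = -17*(77*(-1/33) + 49/((-2/(-2 - 3)))) = -17*(-7/3 + 49/((-2/(-5)))) = -17*(-7/3 + 49/((-2*(-⅕)))) = -17*(-7/3 + 49/(⅖)) = -17*(-7/3 + 49*(5/2)) = -17*(-7/3 + 245/2) = -17*721/6 = -12257/6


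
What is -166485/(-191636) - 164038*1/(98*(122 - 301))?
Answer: 2454004717/240119908 ≈ 10.220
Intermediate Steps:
-166485/(-191636) - 164038*1/(98*(122 - 301)) = -166485*(-1/191636) - 164038/(98*(-179)) = 166485/191636 - 164038/(-17542) = 166485/191636 - 164038*(-1/17542) = 166485/191636 + 11717/1253 = 2454004717/240119908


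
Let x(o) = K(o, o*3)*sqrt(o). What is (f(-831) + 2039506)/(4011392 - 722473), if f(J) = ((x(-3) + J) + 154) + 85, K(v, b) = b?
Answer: 2038914/3288919 - 9*I*sqrt(3)/3288919 ≈ 0.61993 - 4.7397e-6*I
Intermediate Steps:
x(o) = 3*o**(3/2) (x(o) = (o*3)*sqrt(o) = (3*o)*sqrt(o) = 3*o**(3/2))
f(J) = 239 + J - 9*I*sqrt(3) (f(J) = ((3*(-3)**(3/2) + J) + 154) + 85 = ((3*(-3*I*sqrt(3)) + J) + 154) + 85 = ((-9*I*sqrt(3) + J) + 154) + 85 = ((J - 9*I*sqrt(3)) + 154) + 85 = (154 + J - 9*I*sqrt(3)) + 85 = 239 + J - 9*I*sqrt(3))
(f(-831) + 2039506)/(4011392 - 722473) = ((239 - 831 - 9*I*sqrt(3)) + 2039506)/(4011392 - 722473) = ((-592 - 9*I*sqrt(3)) + 2039506)/3288919 = (2038914 - 9*I*sqrt(3))*(1/3288919) = 2038914/3288919 - 9*I*sqrt(3)/3288919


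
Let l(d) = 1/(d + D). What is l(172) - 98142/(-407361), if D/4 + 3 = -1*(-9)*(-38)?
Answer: 39382725/164030696 ≈ 0.24009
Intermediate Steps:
D = -1380 (D = -12 + 4*(-1*(-9)*(-38)) = -12 + 4*(9*(-38)) = -12 + 4*(-342) = -12 - 1368 = -1380)
l(d) = 1/(-1380 + d) (l(d) = 1/(d - 1380) = 1/(-1380 + d))
l(172) - 98142/(-407361) = 1/(-1380 + 172) - 98142/(-407361) = 1/(-1208) - 98142*(-1)/407361 = -1/1208 - 1*(-32714/135787) = -1/1208 + 32714/135787 = 39382725/164030696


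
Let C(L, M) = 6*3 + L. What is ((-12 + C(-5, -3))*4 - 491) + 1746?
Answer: 1259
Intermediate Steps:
C(L, M) = 18 + L
((-12 + C(-5, -3))*4 - 491) + 1746 = ((-12 + (18 - 5))*4 - 491) + 1746 = ((-12 + 13)*4 - 491) + 1746 = (1*4 - 491) + 1746 = (4 - 491) + 1746 = -487 + 1746 = 1259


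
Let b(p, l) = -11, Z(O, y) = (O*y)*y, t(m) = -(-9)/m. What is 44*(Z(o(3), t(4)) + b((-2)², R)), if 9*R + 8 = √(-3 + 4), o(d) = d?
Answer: 737/4 ≈ 184.25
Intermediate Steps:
R = -7/9 (R = -8/9 + √(-3 + 4)/9 = -8/9 + √1/9 = -8/9 + (⅑)*1 = -8/9 + ⅑ = -7/9 ≈ -0.77778)
t(m) = 9/m
Z(O, y) = O*y²
44*(Z(o(3), t(4)) + b((-2)², R)) = 44*(3*(9/4)² - 11) = 44*(3*(81/16) - 11) = 44*(243/16 - 11) = 44*(67/16) = 737/4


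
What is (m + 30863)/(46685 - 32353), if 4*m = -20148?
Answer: 12913/7166 ≈ 1.8020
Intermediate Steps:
m = -5037 (m = (1/4)*(-20148) = -5037)
(m + 30863)/(46685 - 32353) = (-5037 + 30863)/(46685 - 32353) = 25826/14332 = 25826*(1/14332) = 12913/7166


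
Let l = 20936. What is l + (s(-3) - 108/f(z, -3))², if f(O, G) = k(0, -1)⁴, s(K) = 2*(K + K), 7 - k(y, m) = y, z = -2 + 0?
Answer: 121528240136/5764801 ≈ 21081.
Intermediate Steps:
z = -2
k(y, m) = 7 - y
s(K) = 4*K (s(K) = 2*(2*K) = 4*K)
f(O, G) = 2401 (f(O, G) = (7 - 1*0)⁴ = (7 + 0)⁴ = 7⁴ = 2401)
l + (s(-3) - 108/f(z, -3))² = 20936 + (4*(-3) - 108/2401)² = 20936 + (-12 - 108*1/2401)² = 20936 + (-12 - 108/2401)² = 20936 + (-28920/2401)² = 20936 + 836366400/5764801 = 121528240136/5764801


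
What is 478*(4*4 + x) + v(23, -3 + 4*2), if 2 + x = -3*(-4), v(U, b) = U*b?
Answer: 12543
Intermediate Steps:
x = 10 (x = -2 - 3*(-4) = -2 + 12 = 10)
478*(4*4 + x) + v(23, -3 + 4*2) = 478*(4*4 + 10) + 23*(-3 + 4*2) = 478*(16 + 10) + 23*(-3 + 8) = 478*26 + 23*5 = 12428 + 115 = 12543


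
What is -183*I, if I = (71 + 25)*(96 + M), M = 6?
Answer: -1791936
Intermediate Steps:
I = 9792 (I = (71 + 25)*(96 + 6) = 96*102 = 9792)
-183*I = -183*9792 = -1791936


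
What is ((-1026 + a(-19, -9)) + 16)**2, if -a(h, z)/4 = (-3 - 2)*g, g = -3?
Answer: 1144900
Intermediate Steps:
a(h, z) = -60 (a(h, z) = -4*(-3 - 2)*(-3) = -(-20)*(-3) = -4*15 = -60)
((-1026 + a(-19, -9)) + 16)**2 = ((-1026 - 60) + 16)**2 = (-1086 + 16)**2 = (-1070)**2 = 1144900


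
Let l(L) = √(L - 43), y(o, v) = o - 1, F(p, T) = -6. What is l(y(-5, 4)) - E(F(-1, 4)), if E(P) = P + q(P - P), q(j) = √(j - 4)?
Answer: 6 + 5*I ≈ 6.0 + 5.0*I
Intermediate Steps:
y(o, v) = -1 + o
q(j) = √(-4 + j)
l(L) = √(-43 + L)
E(P) = P + 2*I (E(P) = P + √(-4 + (P - P)) = P + √(-4 + 0) = P + √(-4) = P + 2*I)
l(y(-5, 4)) - E(F(-1, 4)) = √(-43 + (-1 - 5)) - (-6 + 2*I) = √(-43 - 6) + (6 - 2*I) = √(-49) + (6 - 2*I) = 7*I + (6 - 2*I) = 6 + 5*I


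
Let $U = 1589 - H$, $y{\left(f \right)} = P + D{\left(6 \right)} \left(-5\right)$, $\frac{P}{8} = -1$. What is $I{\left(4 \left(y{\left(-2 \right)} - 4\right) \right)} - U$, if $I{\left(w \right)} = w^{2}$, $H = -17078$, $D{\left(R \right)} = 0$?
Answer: $-16363$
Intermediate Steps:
$P = -8$ ($P = 8 \left(-1\right) = -8$)
$y{\left(f \right)} = -8$ ($y{\left(f \right)} = -8 + 0 \left(-5\right) = -8 + 0 = -8$)
$U = 18667$ ($U = 1589 - -17078 = 1589 + 17078 = 18667$)
$I{\left(4 \left(y{\left(-2 \right)} - 4\right) \right)} - U = \left(4 \left(-8 - 4\right)\right)^{2} - 18667 = \left(4 \left(-12\right)\right)^{2} - 18667 = \left(-48\right)^{2} - 18667 = 2304 - 18667 = -16363$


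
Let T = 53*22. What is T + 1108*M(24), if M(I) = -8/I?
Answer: 2390/3 ≈ 796.67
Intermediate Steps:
T = 1166
T + 1108*M(24) = 1166 + 1108*(-8/24) = 1166 + 1108*(-8*1/24) = 1166 + 1108*(-⅓) = 1166 - 1108/3 = 2390/3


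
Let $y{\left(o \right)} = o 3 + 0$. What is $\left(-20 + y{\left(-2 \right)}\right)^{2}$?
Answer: $676$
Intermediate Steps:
$y{\left(o \right)} = 3 o$ ($y{\left(o \right)} = 3 o + 0 = 3 o$)
$\left(-20 + y{\left(-2 \right)}\right)^{2} = \left(-20 + 3 \left(-2\right)\right)^{2} = \left(-20 - 6\right)^{2} = \left(-26\right)^{2} = 676$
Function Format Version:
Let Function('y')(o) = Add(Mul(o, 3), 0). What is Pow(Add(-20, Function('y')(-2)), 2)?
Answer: 676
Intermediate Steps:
Function('y')(o) = Mul(3, o) (Function('y')(o) = Add(Mul(3, o), 0) = Mul(3, o))
Pow(Add(-20, Function('y')(-2)), 2) = Pow(Add(-20, Mul(3, -2)), 2) = Pow(Add(-20, -6), 2) = Pow(-26, 2) = 676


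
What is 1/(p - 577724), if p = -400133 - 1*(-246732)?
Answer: -1/731125 ≈ -1.3678e-6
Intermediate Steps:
p = -153401 (p = -400133 + 246732 = -153401)
1/(p - 577724) = 1/(-153401 - 577724) = 1/(-731125) = -1/731125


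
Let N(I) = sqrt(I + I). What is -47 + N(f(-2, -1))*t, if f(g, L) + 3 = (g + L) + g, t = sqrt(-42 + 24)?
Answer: -47 - 12*sqrt(2) ≈ -63.971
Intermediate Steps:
t = 3*I*sqrt(2) (t = sqrt(-18) = 3*I*sqrt(2) ≈ 4.2426*I)
f(g, L) = -3 + L + 2*g (f(g, L) = -3 + ((g + L) + g) = -3 + ((L + g) + g) = -3 + (L + 2*g) = -3 + L + 2*g)
N(I) = sqrt(2)*sqrt(I) (N(I) = sqrt(2*I) = sqrt(2)*sqrt(I))
-47 + N(f(-2, -1))*t = -47 + (sqrt(2)*sqrt(-3 - 1 + 2*(-2)))*(3*I*sqrt(2)) = -47 + (sqrt(2)*sqrt(-3 - 1 - 4))*(3*I*sqrt(2)) = -47 + (sqrt(2)*sqrt(-8))*(3*I*sqrt(2)) = -47 + (sqrt(2)*(2*I*sqrt(2)))*(3*I*sqrt(2)) = -47 + (4*I)*(3*I*sqrt(2)) = -47 - 12*sqrt(2)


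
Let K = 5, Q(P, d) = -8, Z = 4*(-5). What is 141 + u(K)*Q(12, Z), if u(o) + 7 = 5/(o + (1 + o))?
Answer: 2127/11 ≈ 193.36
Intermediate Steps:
Z = -20
u(o) = -7 + 5/(1 + 2*o) (u(o) = -7 + 5/(o + (1 + o)) = -7 + 5/(1 + 2*o))
141 + u(K)*Q(12, Z) = 141 + (2*(-1 - 7*5)/(1 + 2*5))*(-8) = 141 + (2*(-1 - 35)/(1 + 10))*(-8) = 141 + (2*(-36)/11)*(-8) = 141 + (2*(1/11)*(-36))*(-8) = 141 - 72/11*(-8) = 141 + 576/11 = 2127/11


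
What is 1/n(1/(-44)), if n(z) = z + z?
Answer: -22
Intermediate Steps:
n(z) = 2*z
1/n(1/(-44)) = 1/(2/(-44)) = 1/(2*(-1/44)) = 1/(-1/22) = -22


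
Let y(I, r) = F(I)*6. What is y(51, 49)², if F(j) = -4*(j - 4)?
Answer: 1272384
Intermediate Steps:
F(j) = 16 - 4*j (F(j) = -4*(-4 + j) = 16 - 4*j)
y(I, r) = 96 - 24*I (y(I, r) = (16 - 4*I)*6 = 96 - 24*I)
y(51, 49)² = (96 - 24*51)² = (96 - 1224)² = (-1128)² = 1272384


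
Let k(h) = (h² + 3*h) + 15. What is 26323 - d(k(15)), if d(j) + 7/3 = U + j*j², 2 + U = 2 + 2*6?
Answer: -69368435/3 ≈ -2.3123e+7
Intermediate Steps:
k(h) = 15 + h² + 3*h
U = 12 (U = -2 + (2 + 2*6) = -2 + (2 + 12) = -2 + 14 = 12)
d(j) = 29/3 + j³ (d(j) = -7/3 + (12 + j*j²) = -7/3 + (12 + j³) = 29/3 + j³)
26323 - d(k(15)) = 26323 - (29/3 + (15 + 15² + 3*15)³) = 26323 - (29/3 + (15 + 225 + 45)³) = 26323 - (29/3 + 285³) = 26323 - (29/3 + 23149125) = 26323 - 1*69447404/3 = 26323 - 69447404/3 = -69368435/3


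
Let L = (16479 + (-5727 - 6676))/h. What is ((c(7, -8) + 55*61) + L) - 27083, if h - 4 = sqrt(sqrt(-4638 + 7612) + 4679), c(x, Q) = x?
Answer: -23721 + 4076/(4 + sqrt(4679 + sqrt(2974))) ≈ -23665.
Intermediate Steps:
h = 4 + sqrt(4679 + sqrt(2974)) (h = 4 + sqrt(sqrt(-4638 + 7612) + 4679) = 4 + sqrt(sqrt(2974) + 4679) = 4 + sqrt(4679 + sqrt(2974)) ≈ 72.801)
L = 4076/(4 + sqrt(4679 + sqrt(2974))) (L = (16479 + (-5727 - 6676))/(4 + sqrt(4679 + sqrt(2974))) = (16479 - 12403)/(4 + sqrt(4679 + sqrt(2974))) = 4076/(4 + sqrt(4679 + sqrt(2974))) ≈ 55.988)
((c(7, -8) + 55*61) + L) - 27083 = ((7 + 55*61) + 4076/(4 + sqrt(4679 + sqrt(2974)))) - 27083 = ((7 + 3355) + 4076/(4 + sqrt(4679 + sqrt(2974)))) - 27083 = (3362 + 4076/(4 + sqrt(4679 + sqrt(2974)))) - 27083 = -23721 + 4076/(4 + sqrt(4679 + sqrt(2974)))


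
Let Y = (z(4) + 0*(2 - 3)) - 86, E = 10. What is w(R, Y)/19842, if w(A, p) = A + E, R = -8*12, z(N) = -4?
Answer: -43/9921 ≈ -0.0043342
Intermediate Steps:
R = -96
Y = -90 (Y = (-4 + 0*(2 - 3)) - 86 = (-4 + 0*(-1)) - 86 = (-4 + 0) - 86 = -4 - 86 = -90)
w(A, p) = 10 + A (w(A, p) = A + 10 = 10 + A)
w(R, Y)/19842 = (10 - 96)/19842 = -86*1/19842 = -43/9921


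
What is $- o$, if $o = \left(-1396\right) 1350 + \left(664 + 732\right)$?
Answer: $1883204$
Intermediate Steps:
$o = -1883204$ ($o = -1884600 + 1396 = -1883204$)
$- o = \left(-1\right) \left(-1883204\right) = 1883204$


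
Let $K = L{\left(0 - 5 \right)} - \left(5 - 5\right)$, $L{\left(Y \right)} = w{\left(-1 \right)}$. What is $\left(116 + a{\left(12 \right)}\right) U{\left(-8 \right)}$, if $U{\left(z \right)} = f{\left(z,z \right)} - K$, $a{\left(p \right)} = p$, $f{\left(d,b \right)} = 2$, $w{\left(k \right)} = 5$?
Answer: $-384$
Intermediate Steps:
$L{\left(Y \right)} = 5$
$K = 5$ ($K = 5 - \left(5 - 5\right) = 5 - 0 = 5 + 0 = 5$)
$U{\left(z \right)} = -3$ ($U{\left(z \right)} = 2 - 5 = -3$)
$\left(116 + a{\left(12 \right)}\right) U{\left(-8 \right)} = \left(116 + 12\right) \left(-3\right) = 128 \left(-3\right) = -384$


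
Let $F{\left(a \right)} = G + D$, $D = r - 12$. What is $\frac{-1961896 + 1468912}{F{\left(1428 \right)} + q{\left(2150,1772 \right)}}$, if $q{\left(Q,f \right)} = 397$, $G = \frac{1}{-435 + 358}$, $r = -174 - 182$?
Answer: $- \frac{527219}{31} \approx -17007.0$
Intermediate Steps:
$r = -356$
$G = - \frac{1}{77}$ ($G = \frac{1}{-77} = - \frac{1}{77} \approx -0.012987$)
$D = -368$ ($D = -356 - 12 = -368$)
$F{\left(a \right)} = - \frac{28337}{77}$ ($F{\left(a \right)} = - \frac{1}{77} - 368 = - \frac{28337}{77}$)
$\frac{-1961896 + 1468912}{F{\left(1428 \right)} + q{\left(2150,1772 \right)}} = \frac{-1961896 + 1468912}{- \frac{28337}{77} + 397} = - \frac{492984}{\frac{2232}{77}} = \left(-492984\right) \frac{77}{2232} = - \frac{527219}{31}$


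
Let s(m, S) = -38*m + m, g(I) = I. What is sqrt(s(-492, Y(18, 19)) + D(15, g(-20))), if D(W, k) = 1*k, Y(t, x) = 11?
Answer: 2*sqrt(4546) ≈ 134.85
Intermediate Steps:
D(W, k) = k
s(m, S) = -37*m
sqrt(s(-492, Y(18, 19)) + D(15, g(-20))) = sqrt(-37*(-492) - 20) = sqrt(18204 - 20) = sqrt(18184) = 2*sqrt(4546)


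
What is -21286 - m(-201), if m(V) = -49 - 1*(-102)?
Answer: -21339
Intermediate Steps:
m(V) = 53 (m(V) = -49 + 102 = 53)
-21286 - m(-201) = -21286 - 1*53 = -21286 - 53 = -21339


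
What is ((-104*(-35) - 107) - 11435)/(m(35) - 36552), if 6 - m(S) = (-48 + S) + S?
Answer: 3951/18284 ≈ 0.21609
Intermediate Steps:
m(S) = 54 - 2*S (m(S) = 6 - ((-48 + S) + S) = 6 - (-48 + 2*S) = 6 + (48 - 2*S) = 54 - 2*S)
((-104*(-35) - 107) - 11435)/(m(35) - 36552) = ((-104*(-35) - 107) - 11435)/((54 - 2*35) - 36552) = ((3640 - 107) - 11435)/((54 - 70) - 36552) = (3533 - 11435)/(-16 - 36552) = -7902/(-36568) = -7902*(-1/36568) = 3951/18284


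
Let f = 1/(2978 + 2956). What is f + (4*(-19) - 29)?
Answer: -623069/5934 ≈ -105.00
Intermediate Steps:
f = 1/5934 ≈ 0.00016852
f + (4*(-19) - 29) = 1/5934 + (4*(-19) - 29) = 1/5934 + (-76 - 29) = 1/5934 - 105 = -623069/5934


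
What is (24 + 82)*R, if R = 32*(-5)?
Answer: -16960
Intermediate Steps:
R = -160
(24 + 82)*R = (24 + 82)*(-160) = 106*(-160) = -16960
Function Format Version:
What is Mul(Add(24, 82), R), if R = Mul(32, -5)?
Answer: -16960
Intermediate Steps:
R = -160
Mul(Add(24, 82), R) = Mul(Add(24, 82), -160) = Mul(106, -160) = -16960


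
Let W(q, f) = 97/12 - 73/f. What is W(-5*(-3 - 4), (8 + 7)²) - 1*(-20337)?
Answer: 18310283/900 ≈ 20345.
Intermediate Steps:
W(q, f) = 97/12 - 73/f (W(q, f) = 97*(1/12) - 73/f = 97/12 - 73/f)
W(-5*(-3 - 4), (8 + 7)²) - 1*(-20337) = (97/12 - 73/(8 + 7)²) - 1*(-20337) = (97/12 - 73/(15²)) + 20337 = (97/12 - 73/225) + 20337 = 6983/900 + 20337 = 18310283/900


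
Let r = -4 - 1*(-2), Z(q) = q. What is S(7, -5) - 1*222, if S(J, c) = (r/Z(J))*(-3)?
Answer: -1548/7 ≈ -221.14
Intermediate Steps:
r = -2 (r = -4 + 2 = -2)
S(J, c) = 6/J (S(J, c) = -2/J*(-3) = 6/J)
S(7, -5) - 1*222 = 6/7 - 1*222 = 6*(⅐) - 222 = 6/7 - 222 = -1548/7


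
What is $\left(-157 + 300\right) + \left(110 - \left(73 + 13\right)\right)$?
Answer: $167$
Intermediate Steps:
$\left(-157 + 300\right) + \left(110 - \left(73 + 13\right)\right) = 143 + \left(110 - 86\right) = 143 + 24 = 167$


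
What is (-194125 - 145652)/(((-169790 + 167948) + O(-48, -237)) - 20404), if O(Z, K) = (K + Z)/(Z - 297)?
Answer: 7814871/511639 ≈ 15.274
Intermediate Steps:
O(Z, K) = (K + Z)/(-297 + Z)
(-194125 - 145652)/(((-169790 + 167948) + O(-48, -237)) - 20404) = (-194125 - 145652)/(((-169790 + 167948) + (-237 - 48)/(-297 - 48)) - 20404) = -339777/((-1842 - 285/(-345)) - 20404) = -339777/((-1842 - 1/345*(-285)) - 20404) = -339777/((-1842 + 19/23) - 20404) = -339777/(-42347/23 - 20404) = -339777/(-511639/23) = -339777*(-23/511639) = 7814871/511639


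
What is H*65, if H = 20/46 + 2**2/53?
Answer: 40430/1219 ≈ 33.167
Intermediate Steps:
H = 622/1219 (H = 20*(1/46) + 4*(1/53) = 10/23 + 4/53 = 622/1219 ≈ 0.51025)
H*65 = (622/1219)*65 = 40430/1219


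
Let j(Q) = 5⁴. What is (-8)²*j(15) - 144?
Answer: 39856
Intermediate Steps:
j(Q) = 625
(-8)²*j(15) - 144 = (-8)²*625 - 144 = 64*625 - 144 = 40000 - 144 = 39856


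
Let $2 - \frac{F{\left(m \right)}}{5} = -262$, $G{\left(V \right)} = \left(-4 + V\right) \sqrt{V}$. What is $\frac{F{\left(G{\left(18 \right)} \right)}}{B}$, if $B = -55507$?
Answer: $- \frac{1320}{55507} \approx -0.023781$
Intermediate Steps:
$G{\left(V \right)} = \sqrt{V} \left(-4 + V\right)$
$F{\left(m \right)} = 1320$ ($F{\left(m \right)} = 10 - -1310 = 10 + 1310 = 1320$)
$\frac{F{\left(G{\left(18 \right)} \right)}}{B} = \frac{1320}{-55507} = 1320 \left(- \frac{1}{55507}\right) = - \frac{1320}{55507}$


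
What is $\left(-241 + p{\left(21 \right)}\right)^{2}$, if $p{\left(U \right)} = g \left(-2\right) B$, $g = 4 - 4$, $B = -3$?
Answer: $58081$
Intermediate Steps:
$g = 0$ ($g = 4 - 4 = 0$)
$p{\left(U \right)} = 0$ ($p{\left(U \right)} = 0 \left(-2\right) \left(-3\right) = 0 \left(-3\right) = 0$)
$\left(-241 + p{\left(21 \right)}\right)^{2} = \left(-241 + 0\right)^{2} = \left(-241\right)^{2} = 58081$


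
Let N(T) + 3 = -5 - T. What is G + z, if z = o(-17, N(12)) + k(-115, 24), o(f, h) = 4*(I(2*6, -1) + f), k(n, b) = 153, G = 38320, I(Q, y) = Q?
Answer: 38453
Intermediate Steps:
N(T) = -8 - T (N(T) = -3 + (-5 - T) = -8 - T)
o(f, h) = 48 + 4*f (o(f, h) = 4*(2*6 + f) = 4*(12 + f) = 48 + 4*f)
z = 133 (z = (48 + 4*(-17)) + 153 = (48 - 68) + 153 = -20 + 153 = 133)
G + z = 38320 + 133 = 38453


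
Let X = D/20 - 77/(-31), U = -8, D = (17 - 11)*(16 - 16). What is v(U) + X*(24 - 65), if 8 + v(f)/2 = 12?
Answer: -2909/31 ≈ -93.839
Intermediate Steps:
D = 0 (D = 6*0 = 0)
X = 77/31 (X = 0/20 - 77/(-31) = 0*(1/20) - 77*(-1/31) = 0 + 77/31 = 77/31 ≈ 2.4839)
v(f) = 8 (v(f) = -16 + 2*12 = -16 + 24 = 8)
v(U) + X*(24 - 65) = 8 + 77*(24 - 65)/31 = 8 + (77/31)*(-41) = 8 - 3157/31 = -2909/31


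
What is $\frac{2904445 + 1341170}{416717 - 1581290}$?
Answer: $- \frac{471735}{129397} \approx -3.6456$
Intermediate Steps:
$\frac{2904445 + 1341170}{416717 - 1581290} = \frac{4245615}{-1164573} = 4245615 \left(- \frac{1}{1164573}\right) = - \frac{471735}{129397}$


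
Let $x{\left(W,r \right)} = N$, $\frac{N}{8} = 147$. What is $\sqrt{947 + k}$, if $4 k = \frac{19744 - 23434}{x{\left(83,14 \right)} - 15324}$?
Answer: $\frac{\sqrt{2340372378}}{1572} \approx 30.774$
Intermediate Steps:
$N = 1176$ ($N = 8 \cdot 147 = 1176$)
$x{\left(W,r \right)} = 1176$
$k = \frac{205}{3144}$ ($k = \frac{\left(19744 - 23434\right) \frac{1}{1176 - 15324}}{4} = \frac{\left(-3690\right) \frac{1}{-14148}}{4} = \frac{\left(-3690\right) \left(- \frac{1}{14148}\right)}{4} = \frac{1}{4} \cdot \frac{205}{786} = \frac{205}{3144} \approx 0.065204$)
$\sqrt{947 + k} = \sqrt{947 + \frac{205}{3144}} = \sqrt{\frac{2977573}{3144}} = \frac{\sqrt{2340372378}}{1572}$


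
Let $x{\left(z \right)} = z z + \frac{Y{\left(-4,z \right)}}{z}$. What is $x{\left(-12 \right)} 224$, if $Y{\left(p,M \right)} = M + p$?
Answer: $\frac{97664}{3} \approx 32555.0$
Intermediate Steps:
$x{\left(z \right)} = z^{2} + \frac{-4 + z}{z}$ ($x{\left(z \right)} = z z + \frac{z - 4}{z} = z^{2} + \frac{-4 + z}{z}$)
$x{\left(-12 \right)} 224 = \frac{-4 - 12 + \left(-12\right)^{3}}{-12} \cdot 224 = - \frac{-4 - 12 - 1728}{12} \cdot 224 = \left(- \frac{1}{12}\right) \left(-1744\right) 224 = \frac{436}{3} \cdot 224 = \frac{97664}{3}$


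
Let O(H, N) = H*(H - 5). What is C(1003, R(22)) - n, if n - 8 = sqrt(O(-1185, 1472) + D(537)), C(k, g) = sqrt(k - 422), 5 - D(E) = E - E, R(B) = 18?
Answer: -8 + sqrt(581) - sqrt(1410155) ≈ -1171.4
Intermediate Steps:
D(E) = 5 (D(E) = 5 - (E - E) = 5 - 1*0 = 5 + 0 = 5)
C(k, g) = sqrt(-422 + k)
O(H, N) = H*(-5 + H)
n = 8 + sqrt(1410155) (n = 8 + sqrt(-1185*(-5 - 1185) + 5) = 8 + sqrt(-1185*(-1190) + 5) = 8 + sqrt(1410150 + 5) = 8 + sqrt(1410155) ≈ 1195.5)
C(1003, R(22)) - n = sqrt(-422 + 1003) - (8 + sqrt(1410155)) = sqrt(581) + (-8 - sqrt(1410155)) = -8 + sqrt(581) - sqrt(1410155)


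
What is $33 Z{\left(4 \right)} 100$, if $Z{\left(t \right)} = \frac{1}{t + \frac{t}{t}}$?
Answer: $660$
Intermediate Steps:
$Z{\left(t \right)} = \frac{1}{1 + t}$ ($Z{\left(t \right)} = \frac{1}{t + 1} = \frac{1}{1 + t}$)
$33 Z{\left(4 \right)} 100 = \frac{33}{1 + 4} \cdot 100 = \frac{33}{5} \cdot 100 = 660$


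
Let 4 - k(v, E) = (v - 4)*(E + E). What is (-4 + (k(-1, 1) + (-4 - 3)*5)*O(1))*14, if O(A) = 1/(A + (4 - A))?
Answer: -259/2 ≈ -129.50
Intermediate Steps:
O(A) = 1/4
k(v, E) = 4 - 2*E*(-4 + v) (k(v, E) = 4 - (v - 4)*(E + E) = 4 - (-4 + v)*2*E = 4 - 2*E*(-4 + v))
(-4 + (k(-1, 1) + (-4 - 3)*5)*O(1))*14 = (-4 + ((4 + 8*1 - 2*1*(-1)) + (-4 - 3)*5)*(1/4))*14 = (-4 + ((4 + 8 + 2) - 7*5)*(1/4))*14 = (-4 + (14 - 35)*(1/4))*14 = (-4 - 21*1/4)*14 = (-4 - 21/4)*14 = -37/4*14 = -259/2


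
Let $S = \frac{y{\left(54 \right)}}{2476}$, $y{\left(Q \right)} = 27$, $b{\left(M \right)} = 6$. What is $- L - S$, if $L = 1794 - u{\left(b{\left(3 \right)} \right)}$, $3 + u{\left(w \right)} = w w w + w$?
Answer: $- \frac{3899727}{2476} \approx -1575.0$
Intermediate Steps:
$u{\left(w \right)} = -3 + w + w^{3}$ ($u{\left(w \right)} = -3 + \left(w w w + w\right) = -3 + \left(w^{2} w + w\right) = -3 + \left(w^{3} + w\right) = -3 + \left(w + w^{3}\right) = -3 + w + w^{3}$)
$S = \frac{27}{2476} \approx 0.010905$
$L = 1575$ ($L = 1794 - \left(-3 + 6 + 6^{3}\right) = 1794 - \left(-3 + 6 + 216\right) = 1794 - 219 = 1575$)
$- L - S = \left(-1\right) 1575 - \frac{27}{2476} = -1575 - \frac{27}{2476} = - \frac{3899727}{2476}$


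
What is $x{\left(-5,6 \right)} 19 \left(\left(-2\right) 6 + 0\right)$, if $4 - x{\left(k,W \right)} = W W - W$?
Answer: $5928$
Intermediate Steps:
$x{\left(k,W \right)} = 4 + W - W^{2}$ ($x{\left(k,W \right)} = 4 - \left(W W - W\right) = 4 - \left(W^{2} - W\right) = 4 + W - W^{2}$)
$x{\left(-5,6 \right)} 19 \left(\left(-2\right) 6 + 0\right) = \left(4 + 6 - 6^{2}\right) 19 \left(\left(-2\right) 6 + 0\right) = \left(4 + 6 - 36\right) 19 \left(-12 + 0\right) = \left(4 + 6 - 36\right) 19 \left(-12\right) = \left(-26\right) 19 \left(-12\right) = \left(-494\right) \left(-12\right) = 5928$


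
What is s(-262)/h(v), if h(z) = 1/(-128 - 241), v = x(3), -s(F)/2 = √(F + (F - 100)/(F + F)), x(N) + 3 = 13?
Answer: 1107*I*√1993034/131 ≈ 11930.0*I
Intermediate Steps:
x(N) = 10 (x(N) = -3 + 13 = 10)
s(F) = -2*√(F + (-100 + F)/(2*F)) (s(F) = -2*√(F + (F - 100)/(F + F)) = -2*√(F + (-100 + F)/((2*F))) = -2*√(F + (-100 + F)*(1/(2*F))) = -2*√(F + (-100 + F)/(2*F)))
v = 10
h(z) = -1/369 (h(z) = 1/(-369) = -1/369)
s(-262)/h(v) = (-√(2 - 200/(-262) + 4*(-262)))/(-1/369) = -√(2 - 200*(-1/262) - 1048)*(-369) = -√(2 + 100/131 - 1048)*(-369) = -√(-136926/131)*(-369) = -3*I*√1993034/131*(-369) = 1107*I*√1993034/131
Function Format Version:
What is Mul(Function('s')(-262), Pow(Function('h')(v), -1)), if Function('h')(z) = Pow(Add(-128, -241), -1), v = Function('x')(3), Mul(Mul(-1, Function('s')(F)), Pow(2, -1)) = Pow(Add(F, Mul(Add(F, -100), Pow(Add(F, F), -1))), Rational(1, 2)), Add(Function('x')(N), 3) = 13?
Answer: Mul(Rational(1107, 131), I, Pow(1993034, Rational(1, 2))) ≈ Mul(11930., I)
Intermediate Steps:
Function('x')(N) = 10 (Function('x')(N) = Add(-3, 13) = 10)
Function('s')(F) = Mul(-2, Pow(Add(F, Mul(Rational(1, 2), Pow(F, -1), Add(-100, F))), Rational(1, 2))) (Function('s')(F) = Mul(-2, Pow(Add(F, Mul(Add(F, -100), Pow(Add(F, F), -1))), Rational(1, 2))) = Mul(-2, Pow(Add(F, Mul(Add(-100, F), Pow(Mul(2, F), -1))), Rational(1, 2))) = Mul(-2, Pow(Add(F, Mul(Add(-100, F), Mul(Rational(1, 2), Pow(F, -1)))), Rational(1, 2))) = Mul(-2, Pow(Add(F, Mul(Rational(1, 2), Pow(F, -1), Add(-100, F))), Rational(1, 2))))
v = 10
Function('h')(z) = Rational(-1, 369) (Function('h')(z) = Pow(-369, -1) = Rational(-1, 369))
Mul(Function('s')(-262), Pow(Function('h')(v), -1)) = Mul(Mul(-1, Pow(Add(2, Mul(-200, Pow(-262, -1)), Mul(4, -262)), Rational(1, 2))), Pow(Rational(-1, 369), -1)) = Mul(Mul(-1, Pow(Add(2, Mul(-200, Rational(-1, 262)), -1048), Rational(1, 2))), -369) = Mul(Mul(-1, Pow(Add(2, Rational(100, 131), -1048), Rational(1, 2))), -369) = Mul(Mul(-1, Pow(Rational(-136926, 131), Rational(1, 2))), -369) = Mul(Mul(-1, Mul(Rational(3, 131), I, Pow(1993034, Rational(1, 2)))), -369) = Mul(Mul(Rational(-3, 131), I, Pow(1993034, Rational(1, 2))), -369) = Mul(Rational(1107, 131), I, Pow(1993034, Rational(1, 2)))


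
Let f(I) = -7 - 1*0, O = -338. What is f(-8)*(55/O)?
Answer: 385/338 ≈ 1.1391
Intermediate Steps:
f(I) = -7 (f(I) = -7 + 0 = -7)
f(-8)*(55/O) = -385/(-338) = -385*(-1)/338 = -7*(-55/338) = 385/338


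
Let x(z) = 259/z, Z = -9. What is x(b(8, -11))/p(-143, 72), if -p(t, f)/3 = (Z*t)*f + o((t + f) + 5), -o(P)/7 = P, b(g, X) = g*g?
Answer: -259/17880192 ≈ -1.4485e-5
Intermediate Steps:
b(g, X) = g²
o(P) = -7*P
p(t, f) = 105 + 21*f + 21*t + 27*f*t (p(t, f) = -3*((-9*t)*f - 7*((t + f) + 5)) = -3*(-9*f*t - 7*((f + t) + 5)) = -3*(-9*f*t - 7*(5 + f + t)) = -3*(-9*f*t + (-35 - 7*f - 7*t)) = -3*(-35 - 7*f - 7*t - 9*f*t) = 105 + 21*f + 21*t + 27*f*t)
x(b(8, -11))/p(-143, 72) = (259/(8²))/(105 + 21*72 + 21*(-143) + 27*72*(-143)) = (259/64)/(105 + 1512 - 3003 - 277992) = (259*(1/64))/(-279378) = (259/64)*(-1/279378) = -259/17880192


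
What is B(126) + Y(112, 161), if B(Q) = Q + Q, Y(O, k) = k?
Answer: 413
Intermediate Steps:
B(Q) = 2*Q
B(126) + Y(112, 161) = 2*126 + 161 = 252 + 161 = 413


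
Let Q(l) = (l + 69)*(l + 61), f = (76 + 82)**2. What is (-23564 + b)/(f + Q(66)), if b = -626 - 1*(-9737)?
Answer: -14453/42109 ≈ -0.34323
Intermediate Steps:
f = 24964 (f = 158**2 = 24964)
b = 9111 (b = -626 + 9737 = 9111)
Q(l) = (61 + l)*(69 + l) (Q(l) = (69 + l)*(61 + l) = (61 + l)*(69 + l))
(-23564 + b)/(f + Q(66)) = (-23564 + 9111)/(24964 + (4209 + 66**2 + 130*66)) = -14453/(24964 + (4209 + 4356 + 8580)) = -14453/(24964 + 17145) = -14453/42109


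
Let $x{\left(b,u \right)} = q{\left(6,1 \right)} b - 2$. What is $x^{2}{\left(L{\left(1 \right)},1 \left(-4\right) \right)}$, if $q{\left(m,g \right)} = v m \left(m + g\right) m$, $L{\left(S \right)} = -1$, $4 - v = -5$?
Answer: $5152900$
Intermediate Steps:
$v = 9$ ($v = 4 - -5 = 4 + 5 = 9$)
$q{\left(m,g \right)} = 9 m^{2} \left(g + m\right)$ ($q{\left(m,g \right)} = 9 m \left(m + g\right) m = 9 m \left(g + m\right) m = 9 m^{2} \left(g + m\right)$)
$x{\left(b,u \right)} = -2 + 2268 b$ ($x{\left(b,u \right)} = 9 \cdot 6^{2} \left(1 + 6\right) b - 2 = 9 \cdot 36 \cdot 7 b - 2 = 2268 b - 2 = -2 + 2268 b$)
$x^{2}{\left(L{\left(1 \right)},1 \left(-4\right) \right)} = \left(-2 + 2268 \left(-1\right)\right)^{2} = \left(-2 - 2268\right)^{2} = \left(-2270\right)^{2} = 5152900$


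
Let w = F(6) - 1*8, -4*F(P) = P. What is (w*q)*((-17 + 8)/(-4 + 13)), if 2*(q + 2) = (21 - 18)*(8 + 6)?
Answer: 361/2 ≈ 180.50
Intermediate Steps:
F(P) = -P/4
q = 19 (q = -2 + ((21 - 18)*(8 + 6))/2 = -2 + (3*14)/2 = -2 + (½)*42 = -2 + 21 = 19)
w = -19/2 (w = -¼*6 - 1*8 = -3/2 - 8 = -19/2 ≈ -9.5000)
(w*q)*((-17 + 8)/(-4 + 13)) = (-19/2*19)*((-17 + 8)/(-4 + 13)) = -(-3249)/(2*9) = -361/2*(-1) = 361/2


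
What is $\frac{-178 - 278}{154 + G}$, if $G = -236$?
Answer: $\frac{228}{41} \approx 5.561$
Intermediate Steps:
$\frac{-178 - 278}{154 + G} = \frac{-178 - 278}{154 - 236} = - \frac{456}{-82} = \left(-456\right) \left(- \frac{1}{82}\right) = \frac{228}{41}$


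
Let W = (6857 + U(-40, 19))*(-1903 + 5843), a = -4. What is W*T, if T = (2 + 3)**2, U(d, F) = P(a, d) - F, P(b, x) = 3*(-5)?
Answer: 672065500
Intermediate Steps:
P(b, x) = -15
U(d, F) = -15 - F
T = 25 (T = 5**2 = 25)
W = 26882620 (W = (6857 + (-15 - 1*19))*(-1903 + 5843) = (6857 + (-15 - 19))*3940 = (6857 - 34)*3940 = 6823*3940 = 26882620)
W*T = 26882620*25 = 672065500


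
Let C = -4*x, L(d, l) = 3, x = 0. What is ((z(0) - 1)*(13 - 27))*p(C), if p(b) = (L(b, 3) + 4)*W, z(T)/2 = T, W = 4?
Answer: 392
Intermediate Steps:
z(T) = 2*T
C = 0 (C = -4*0 = 0)
p(b) = 28 (p(b) = (3 + 4)*4 = 7*4 = 28)
((z(0) - 1)*(13 - 27))*p(C) = ((2*0 - 1)*(13 - 27))*28 = ((0 - 1)*(-14))*28 = -1*(-14)*28 = 14*28 = 392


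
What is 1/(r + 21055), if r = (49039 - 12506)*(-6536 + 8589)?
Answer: 1/75023304 ≈ 1.3329e-8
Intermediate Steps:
r = 75002249 (r = 36533*2053 = 75002249)
1/(r + 21055) = 1/(75002249 + 21055) = 1/75023304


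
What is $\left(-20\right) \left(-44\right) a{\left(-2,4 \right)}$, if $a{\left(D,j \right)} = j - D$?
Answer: $5280$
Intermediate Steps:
$\left(-20\right) \left(-44\right) a{\left(-2,4 \right)} = \left(-20\right) \left(-44\right) \left(4 - -2\right) = 880 \left(4 + 2\right) = 880 \cdot 6 = 5280$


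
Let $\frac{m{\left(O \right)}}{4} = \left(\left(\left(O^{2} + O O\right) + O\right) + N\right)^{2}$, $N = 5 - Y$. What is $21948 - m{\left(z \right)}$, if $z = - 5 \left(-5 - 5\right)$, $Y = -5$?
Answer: $-102392452$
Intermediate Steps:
$z = 50$ ($z = \left(-5\right) \left(-10\right) = 50$)
$N = 10$ ($N = 5 - -5 = 5 + 5 = 10$)
$m{\left(O \right)} = 4 \left(10 + O + 2 O^{2}\right)^{2}$ ($m{\left(O \right)} = 4 \left(\left(\left(O^{2} + O O\right) + O\right) + 10\right)^{2} = 4 \left(\left(\left(O^{2} + O^{2}\right) + O\right) + 10\right)^{2} = 4 \left(\left(2 O^{2} + O\right) + 10\right)^{2} = 4 \left(\left(O + 2 O^{2}\right) + 10\right)^{2} = 4 \left(10 + O + 2 O^{2}\right)^{2}$)
$21948 - m{\left(z \right)} = 21948 - 4 \left(10 + 50 + 2 \cdot 50^{2}\right)^{2} = 21948 - 4 \left(10 + 50 + 2 \cdot 2500\right)^{2} = 21948 - 4 \left(10 + 50 + 5000\right)^{2} = 21948 - 4 \cdot 5060^{2} = 21948 - 4 \cdot 25603600 = 21948 - 102414400 = -102392452$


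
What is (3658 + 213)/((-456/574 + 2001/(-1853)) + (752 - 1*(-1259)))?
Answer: 2058640381/1068475150 ≈ 1.9267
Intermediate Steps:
(3658 + 213)/((-456/574 + 2001/(-1853)) + (752 - 1*(-1259))) = 3871/((-456*1/574 + 2001*(-1/1853)) + (752 + 1259)) = 3871/((-228/287 - 2001/1853) + 2011) = 3871/(-996771/531811 + 2011) = 3871/(1068475150/531811) = 3871*(531811/1068475150) = 2058640381/1068475150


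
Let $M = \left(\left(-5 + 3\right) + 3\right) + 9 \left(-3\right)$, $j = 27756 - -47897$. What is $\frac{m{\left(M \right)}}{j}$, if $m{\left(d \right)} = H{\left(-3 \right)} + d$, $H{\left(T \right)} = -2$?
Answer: $- \frac{28}{75653} \approx -0.00037011$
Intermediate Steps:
$j = 75653$ ($j = 27756 + 47897 = 75653$)
$M = -26$ ($M = \left(-2 + 3\right) - 27 = 1 - 27 = -26$)
$m{\left(d \right)} = -2 + d$
$\frac{m{\left(M \right)}}{j} = \frac{-2 - 26}{75653} = \left(-28\right) \frac{1}{75653} = - \frac{28}{75653}$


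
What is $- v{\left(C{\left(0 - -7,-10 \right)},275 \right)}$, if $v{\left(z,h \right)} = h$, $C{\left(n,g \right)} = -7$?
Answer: $-275$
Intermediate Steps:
$- v{\left(C{\left(0 - -7,-10 \right)},275 \right)} = \left(-1\right) 275 = -275$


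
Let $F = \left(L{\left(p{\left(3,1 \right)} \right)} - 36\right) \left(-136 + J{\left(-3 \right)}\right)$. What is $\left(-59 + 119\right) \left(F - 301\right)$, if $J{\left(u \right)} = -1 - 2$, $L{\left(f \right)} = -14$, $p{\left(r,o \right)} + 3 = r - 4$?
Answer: $398940$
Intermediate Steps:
$p{\left(r,o \right)} = -7 + r$ ($p{\left(r,o \right)} = -3 + \left(r - 4\right) = -3 + \left(-4 + r\right) = -7 + r$)
$J{\left(u \right)} = -3$
$F = 6950$ ($F = \left(-14 - 36\right) \left(-136 - 3\right) = \left(-50\right) \left(-139\right) = 6950$)
$\left(-59 + 119\right) \left(F - 301\right) = \left(-59 + 119\right) \left(6950 - 301\right) = 60 \cdot 6649 = 398940$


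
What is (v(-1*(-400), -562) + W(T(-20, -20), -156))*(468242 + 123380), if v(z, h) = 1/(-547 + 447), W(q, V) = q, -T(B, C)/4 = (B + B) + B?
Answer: 7099168189/50 ≈ 1.4198e+8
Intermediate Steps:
T(B, C) = -12*B (T(B, C) = -4*((B + B) + B) = -4*(2*B + B) = -12*B)
v(z, h) = -1/100 (v(z, h) = 1/(-100) = -1/100)
(v(-1*(-400), -562) + W(T(-20, -20), -156))*(468242 + 123380) = (-1/100 - 12*(-20))*(468242 + 123380) = (-1/100 + 240)*591622 = (23999/100)*591622 = 7099168189/50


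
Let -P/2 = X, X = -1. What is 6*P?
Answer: 12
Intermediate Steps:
P = 2 (P = -2*(-1) = 2)
6*P = 6*2 = 12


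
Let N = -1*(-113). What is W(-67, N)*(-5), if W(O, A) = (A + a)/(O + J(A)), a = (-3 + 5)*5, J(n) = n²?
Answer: -205/4234 ≈ -0.048418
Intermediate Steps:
N = 113
a = 10 (a = 2*5 = 10)
W(O, A) = (10 + A)/(O + A²) (W(O, A) = (A + 10)/(O + A²) = (10 + A)/(O + A²))
W(-67, N)*(-5) = ((10 + 113)/(-67 + 113²))*(-5) = (123/(-67 + 12769))*(-5) = (123/12702)*(-5) = ((1/12702)*123)*(-5) = (41/4234)*(-5) = -205/4234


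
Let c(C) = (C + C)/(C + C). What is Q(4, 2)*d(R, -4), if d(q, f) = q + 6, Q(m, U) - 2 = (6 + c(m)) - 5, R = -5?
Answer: 4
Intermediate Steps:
c(C) = 1 (c(C) = (2*C)/((2*C)) = (2*C)*(1/(2*C)) = 1)
Q(m, U) = 4 (Q(m, U) = 2 + ((6 + 1) - 5) = 2 + (7 - 5) = 2 + 2 = 4)
d(q, f) = 6 + q
Q(4, 2)*d(R, -4) = 4*(6 - 5) = 4*1 = 4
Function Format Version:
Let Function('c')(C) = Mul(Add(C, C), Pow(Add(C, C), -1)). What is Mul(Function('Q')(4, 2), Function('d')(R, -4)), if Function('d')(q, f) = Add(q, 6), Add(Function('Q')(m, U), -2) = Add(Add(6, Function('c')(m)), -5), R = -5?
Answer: 4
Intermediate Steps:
Function('c')(C) = 1 (Function('c')(C) = Mul(Mul(2, C), Pow(Mul(2, C), -1)) = Mul(Mul(2, C), Mul(Rational(1, 2), Pow(C, -1))) = 1)
Function('Q')(m, U) = 4 (Function('Q')(m, U) = Add(2, Add(Add(6, 1), -5)) = Add(2, Add(7, -5)) = Add(2, 2) = 4)
Function('d')(q, f) = Add(6, q)
Mul(Function('Q')(4, 2), Function('d')(R, -4)) = Mul(4, Add(6, -5)) = Mul(4, 1) = 4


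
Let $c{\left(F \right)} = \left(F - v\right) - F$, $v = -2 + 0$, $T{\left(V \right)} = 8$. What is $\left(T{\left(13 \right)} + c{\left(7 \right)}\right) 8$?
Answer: $80$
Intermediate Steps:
$v = -2$
$c{\left(F \right)} = 2$ ($c{\left(F \right)} = \left(F - -2\right) - F = \left(F + 2\right) - F = \left(2 + F\right) - F = 2$)
$\left(T{\left(13 \right)} + c{\left(7 \right)}\right) 8 = \left(8 + 2\right) 8 = 10 \cdot 8 = 80$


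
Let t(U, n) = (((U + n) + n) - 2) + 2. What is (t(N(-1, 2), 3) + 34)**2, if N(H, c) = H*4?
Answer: 1296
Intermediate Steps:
N(H, c) = 4*H
t(U, n) = U + 2*n (t(U, n) = ((U + 2*n) - 2) + 2 = (-2 + U + 2*n) + 2 = U + 2*n)
(t(N(-1, 2), 3) + 34)**2 = ((4*(-1) + 2*3) + 34)**2 = ((-4 + 6) + 34)**2 = (2 + 34)**2 = 36**2 = 1296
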